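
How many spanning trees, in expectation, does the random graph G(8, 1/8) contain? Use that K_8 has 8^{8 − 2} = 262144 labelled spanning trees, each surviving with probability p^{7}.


K_8 has 8^{8 − 2} = 262144 labelled spanning trees.
For each such spanning tree H, let X_H = 1 if all 7 edges of H are present in G. Then P[X_H = 1] = p^{7} = (1/8)^{7} = 1/2097152.
By linearity of expectation: E[X] = Σ_H E[X_H] = 262144 · p^{7} = 262144 · 1/2097152 = 1/8.
Numerically: E[X] ≈ 0.125.

E[X] = 262144 · (1/8)^{7} = 1/8 ≈ 0.125.


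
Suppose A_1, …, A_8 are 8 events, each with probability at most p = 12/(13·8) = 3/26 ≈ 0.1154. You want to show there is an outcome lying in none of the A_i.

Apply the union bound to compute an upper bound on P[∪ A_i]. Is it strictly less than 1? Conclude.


Union bound: P[∪_{i=1}^{8} A_i] ≤ Σ_i P[A_i] ≤ 8·p = 8·(3/26) = 12/13.
Numerically: 12/13 ≈ 0.9231.
Is 12/13 < 1? YES.
Since P[∪ A_i] ≤ 12/13 < 1, the complement has P[∩ A_i^c] ≥ 1 − 12/13 = 1/13 > 0, so some outcome avoids every A_i.

8·p = 12/13 ≈ 0.9231; existence CERTIFIED by the union bound.


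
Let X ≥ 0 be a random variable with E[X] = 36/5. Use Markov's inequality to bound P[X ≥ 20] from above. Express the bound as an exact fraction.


μ = E[X] = 36/5, a = 20.
Markov: P[X ≥ 20] ≤ μ/a = (36/5)/20 = 9/25.
Numerically: ≈ 0.3600.
(Since a = 20 > μ = 7.2000, the bound 9/25 is < 1 and informative.)

P[X ≥ 20] ≤ 9/25 ≈ 0.3600.


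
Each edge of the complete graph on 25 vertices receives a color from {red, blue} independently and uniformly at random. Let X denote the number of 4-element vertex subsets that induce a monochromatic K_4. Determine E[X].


Let X = Σ_S X_S over the C(25, 4) = 12650 subsets S of size 4, where X_S = 1 if the K_4 on S is monochromatic.
For a fixed S, the K_4 on S has C(4, 2) = 6 edges. P[all 6 edges red] = (1/2)^6, and likewise for blue, so P[monochromatic] = 2·(1/2)^6 = 2^{1 − 6} = 1/32.
Summing: E[X] = C(25, 4) · 2^{1 − 6} = 12650 · 1/32 = 6325/16.
Numerically: E[X] ≈ 395.312500.

E[X] = C(25,4)·2^(1−C(4,2)) = 6325/16 ≈ 395.312500.


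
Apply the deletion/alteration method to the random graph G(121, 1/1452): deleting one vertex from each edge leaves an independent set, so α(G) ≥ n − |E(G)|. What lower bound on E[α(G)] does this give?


E[|E(G)|] = C(121, 2)·p = 7260 · (1/1452) = 5.
E[α(G)] ≥ n − E[|E(G)|] = 121 − 5 = 116.
Numerically: ≈ 116.0000.
(This is only a lower bound; the true E[α(G)] may be larger.)

E[α(G)] ≥ 116 ≈ 116.0000.


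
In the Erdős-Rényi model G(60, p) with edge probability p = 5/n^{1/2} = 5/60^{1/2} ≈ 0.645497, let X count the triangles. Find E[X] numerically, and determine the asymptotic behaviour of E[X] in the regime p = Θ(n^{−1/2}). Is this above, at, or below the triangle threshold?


Number of potential triangles: C(60, 3) = 34220.
Each occurs with probability p³ ≈ (0.645497)³ ≈ 2.68957177e-01.
By linearity: E[X] = C(60, 3)·p³ ≈ 34220 · 2.68957177e-01 ≈ 9203.714591.
Since α = 1/2 < 1, p = c/n^{1/2} ≫ 1/n is above the triangle threshold p ~ 1/n. Asymptotically E[X] ~ (c³/6)·n^{3(1−α)} = (5³/6)·n^{1.5} → ∞; triangles are abundant w.h.p.

E[X] ≈ 9203.714591; in regime p = Θ(1/n^{1/2}) E[X] diverges (above the triangle threshold p ~ 1/n).


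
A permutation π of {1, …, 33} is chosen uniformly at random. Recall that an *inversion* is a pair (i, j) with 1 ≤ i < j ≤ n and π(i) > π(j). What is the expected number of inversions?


Write X = Σ X_I over the C(33, 2) = 528 pairs i < j, with X_I the indicator of one inversion.
There are 528 indicators.
For each fixed pair i < j, the values π(i) and π(j) are two distinct elements of {1, …, 33} in uniformly random order; by symmetry P[π(i) > π(j)] = 1/2.
By linearity: E[X] = 528 · (1/2) = C(33, 2) · (1/2) = 528/2 = 264 ≈ 264.0000.

E[X] = 264 = 264.0000.


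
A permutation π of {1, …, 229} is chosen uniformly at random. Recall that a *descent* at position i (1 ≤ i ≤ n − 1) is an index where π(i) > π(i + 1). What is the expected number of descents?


Write X = Σ X_I over i = 1, …, 228, with X_I the indicator of one descent.
There are 228 indicators.
For each fixed i, the pair (π(i), π(i+1)) is a uniformly random ordered pair of distinct values from {1, …, 229}; by symmetry P[π(i) > π(i+1)] = 1/2.
By linearity: E[X] = 228 · (1/2) = (229 − 1) · (1/2) = 114 ≈ 114.00000.

E[X] = 114 = 114.00000.


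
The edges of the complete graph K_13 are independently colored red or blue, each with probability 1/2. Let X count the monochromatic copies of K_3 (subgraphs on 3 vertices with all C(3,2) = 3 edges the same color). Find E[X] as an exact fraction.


Let X = Σ_S X_S over the C(13, 3) = 286 subsets S of size 3, where X_S = 1 if the K_3 on S is monochromatic.
For a fixed S, the K_3 on S has C(3, 2) = 3 edges. P[all 3 edges red] = (1/2)^3, and likewise for blue, so P[monochromatic] = 2·(1/2)^3 = 2^{1 − 3} = 1/4.
Summing: E[X] = C(13, 3) · 2^{1 − 3} = 286 · 1/4 = 143/2.
Numerically: E[X] ≈ 71.5000.

E[X] = C(13,3)·2^(1−C(3,2)) = 143/2 ≈ 71.5000.


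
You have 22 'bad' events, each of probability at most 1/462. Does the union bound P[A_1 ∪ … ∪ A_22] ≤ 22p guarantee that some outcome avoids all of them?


Union bound: P[∪_{i=1}^{22} A_i] ≤ Σ_i P[A_i] ≤ 22·p = 22·(1/462) = 1/21.
Numerically: 1/21 ≈ 0.04762.
Is 1/21 < 1? YES.
Since P[∪ A_i] ≤ 1/21 < 1, the complement has P[∩ A_i^c] ≥ 1 − 1/21 = 20/21 > 0, so some outcome avoids every A_i.

22·p = 1/21 ≈ 0.04762; existence CERTIFIED by the union bound.


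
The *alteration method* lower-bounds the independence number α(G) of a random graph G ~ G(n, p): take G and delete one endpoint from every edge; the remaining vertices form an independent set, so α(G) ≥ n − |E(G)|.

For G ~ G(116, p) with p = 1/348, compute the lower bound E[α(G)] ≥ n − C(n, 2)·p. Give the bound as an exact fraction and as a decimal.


E[|E(G)|] = C(116, 2)·p = 6670 · (1/348) = 115/6.
E[α(G)] ≥ n − E[|E(G)|] = 116 − 115/6 = 581/6.
Numerically: ≈ 96.8333.
(This is only a lower bound; the true E[α(G)] may be larger.)

E[α(G)] ≥ 581/6 ≈ 96.8333.


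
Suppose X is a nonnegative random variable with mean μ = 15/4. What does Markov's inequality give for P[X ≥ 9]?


μ = E[X] = 15/4, a = 9.
Markov: P[X ≥ 9] ≤ μ/a = (15/4)/9 = 5/12.
Numerically: ≈ 0.4167.
(Since a = 9 > μ = 3.7500, the bound 5/12 is < 1 and informative.)

P[X ≥ 9] ≤ 5/12 ≈ 0.4167.


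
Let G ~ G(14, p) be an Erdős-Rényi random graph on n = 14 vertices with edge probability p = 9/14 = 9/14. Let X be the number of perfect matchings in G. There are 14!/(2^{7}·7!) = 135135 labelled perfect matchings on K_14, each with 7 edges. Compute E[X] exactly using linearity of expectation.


K_14 has 14!/(2^{7}·7!) = 135135 labelled perfect matchings.
For each such perfect matching H, let X_H = 1 if all 7 edges of H are present in G. Then P[X_H = 1] = p^{7} = (9/14)^{7} = 4782969/105413504.
By linearity of expectation: E[X] = Σ_H E[X_H] = 135135 · p^{7} = 135135 · 4782969/105413504 = 92335216545/15059072.
Numerically: E[X] ≈ 6131.5.

E[X] = 135135 · (9/14)^{7} = 92335216545/15059072 ≈ 6131.5.


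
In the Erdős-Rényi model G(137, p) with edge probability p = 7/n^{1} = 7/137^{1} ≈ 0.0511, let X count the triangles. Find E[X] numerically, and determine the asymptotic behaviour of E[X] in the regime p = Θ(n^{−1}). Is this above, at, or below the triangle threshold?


Number of potential triangles: C(137, 3) = 419220.
Each occurs with probability p³ ≈ (0.0511)³ ≈ 1.33393e-04.
By linearity: E[X] = C(137, 3)·p³ ≈ 419220 · 1.33393e-04 ≈ 55.921.
Here α = 1, so p = 7/n is exactly at the triangle threshold p ~ 1/n. Asymptotically E[X] → c³/6 = 7³/6 = 343/6 ≈ 57.167, a bounded constant. In this regime the triangle count is asymptotically Poisson(c³/6).

E[X] ≈ 55.921; in regime p = Θ(1/n^{1}) E[X] stays bounded (at the triangle threshold p ~ 1/n).


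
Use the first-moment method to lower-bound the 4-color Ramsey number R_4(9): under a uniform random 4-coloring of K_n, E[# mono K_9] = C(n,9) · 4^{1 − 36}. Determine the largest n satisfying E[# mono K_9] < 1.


We need C(n, 9) · 4^{1 − 36} < 1, i.e. C(n, 9) < 4^{36 − 1} = 1180591620717411303424.
Check values of n near the boundary:
  n = 913: C(913, 9) = 1167605542753639808390; 1167605542753639808390 < 1180591620717411303424? YES
  n = 914: C(914, 9) = 1179217089587653905932; 1179217089587653905932 < 1180591620717411303424? YES
  n = 915: C(915, 9) = 1190931166636537885130; 1190931166636537885130 < 1180591620717411303424? NO
The largest n with C(n, 9) < 1180591620717411303424 is n = 914 (where E[X] = 294804272396913476483/295147905179352825856 ≈ 0.99884). Hence R_4(9) > 914, i.e. R_4(9) ≥ 915.

Largest n = 914; hence R_4(9) > 914.


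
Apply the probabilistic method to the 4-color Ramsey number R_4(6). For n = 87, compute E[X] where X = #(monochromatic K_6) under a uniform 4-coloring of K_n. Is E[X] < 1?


E[X] = C(87, 6) · 4^{1 − 15} = 504981379 · 4^{−14} = 504981379/268435456.
As a reduced fraction: E[X] = 504981379/268435456 ≈ 1.8812022.
Is E[X] < 1? NO.
Since E[X] ≥ 1, the first-moment bound is inconclusive at n = 87; it does NOT by itself certify R_4(6) > 87.

E[X] = 504981379/268435456 ≈ 1.8812022; E[X] ≥ 1; first-moment method inconclusive here.


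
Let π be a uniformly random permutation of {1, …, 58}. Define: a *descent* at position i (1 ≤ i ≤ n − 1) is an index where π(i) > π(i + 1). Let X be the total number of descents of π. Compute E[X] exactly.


Write X = Σ X_I over i = 1, …, 57, with X_I the indicator of one descent.
There are 57 indicators.
For each fixed i, the pair (π(i), π(i+1)) is a uniformly random ordered pair of distinct values from {1, …, 58}; by symmetry P[π(i) > π(i+1)] = 1/2.
By linearity: E[X] = 57 · (1/2) = (58 − 1) · (1/2) = 57/2 ≈ 28.5000.

E[X] = 57/2 = 28.5000.


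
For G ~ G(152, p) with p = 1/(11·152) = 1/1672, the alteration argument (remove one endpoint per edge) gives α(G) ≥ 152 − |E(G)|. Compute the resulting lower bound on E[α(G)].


E[|E(G)|] = C(152, 2)·p = 11476 · (1/1672) = 151/22.
E[α(G)] ≥ n − E[|E(G)|] = 152 − 151/22 = 3193/22.
Numerically: ≈ 145.136364.
(This is only a lower bound; the true E[α(G)] may be larger.)

E[α(G)] ≥ 3193/22 ≈ 145.136364.


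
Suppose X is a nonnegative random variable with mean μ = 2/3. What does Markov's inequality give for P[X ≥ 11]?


μ = E[X] = 2/3, a = 11.
Markov: P[X ≥ 11] ≤ μ/a = (2/3)/11 = 2/33.
Numerically: ≈ 0.0606.
(Since a = 11 > μ = 0.6667, the bound 2/33 is < 1 and informative.)

P[X ≥ 11] ≤ 2/33 ≈ 0.0606.


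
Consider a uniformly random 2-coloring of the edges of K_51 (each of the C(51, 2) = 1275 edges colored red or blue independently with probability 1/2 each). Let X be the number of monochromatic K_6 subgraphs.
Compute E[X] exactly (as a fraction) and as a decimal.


Let X = Σ_S X_S over the C(51, 6) = 18009460 subsets S of size 6, where X_S = 1 if the K_6 on S is monochromatic.
For a fixed S, the K_6 on S has C(6, 2) = 15 edges. P[all 15 edges red] = (1/2)^15, and likewise for blue, so P[monochromatic] = 2·(1/2)^15 = 2^{1 − 15} = 1/16384.
Summing: E[X] = C(51, 6) · 2^{1 − 15} = 18009460 · 1/16384 = 4502365/4096.
Numerically: E[X] ≈ 1099.2102.

E[X] = C(51,6)·2^(1−C(6,2)) = 4502365/4096 ≈ 1099.2102.


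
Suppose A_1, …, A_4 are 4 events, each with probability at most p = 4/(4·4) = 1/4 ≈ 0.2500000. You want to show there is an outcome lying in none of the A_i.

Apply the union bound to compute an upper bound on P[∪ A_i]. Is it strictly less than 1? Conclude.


Union bound: P[∪_{i=1}^{4} A_i] ≤ Σ_i P[A_i] ≤ 4·p = 4·(1/4) = 1.
Numerically: 1 ≈ 1.0000000.
Is 1 < 1? NO.
Since the bound 1 is ≥ 1, the union bound is uninformative here; it does NOT by itself certify existence.

4·p = 1 ≈ 1.0000000; existence NOT certified by the union bound.


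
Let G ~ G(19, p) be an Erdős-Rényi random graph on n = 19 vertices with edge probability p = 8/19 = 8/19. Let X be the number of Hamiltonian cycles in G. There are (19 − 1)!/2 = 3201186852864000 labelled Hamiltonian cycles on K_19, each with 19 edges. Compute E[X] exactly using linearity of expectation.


K_19 has (19 − 1)!/2 = 3201186852864000 labelled Hamiltonian cycles.
For each such Hamiltonian cycle H, let X_H = 1 if all 19 edges of H are present in G. Then P[X_H = 1] = p^{19} = (8/19)^{19} = 144115188075855872/1978419655660313589123979.
Summing the indicators: E[X] = Σ_H E[X_H] = 3201186852864000 · p^{19} = 3201186852864000 · 144115188075855872/1978419655660313589123979 = 461339645366452518590934417408000/1978419655660313589123979.
Numerically: E[X] ≈ 2.3319e+08.

E[X] = 3201186852864000 · (8/19)^{19} = 461339645366452518590934417408000/1978419655660313589123979 ≈ 2.3319e+08.


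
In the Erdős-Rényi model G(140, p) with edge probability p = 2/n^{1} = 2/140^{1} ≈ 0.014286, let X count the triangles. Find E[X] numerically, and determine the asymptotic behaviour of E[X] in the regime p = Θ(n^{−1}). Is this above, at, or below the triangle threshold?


Number of potential triangles: C(140, 3) = 447580.
Each occurs with probability p³ ≈ (0.014286)³ ≈ 2.9154519e-06.
By linearity: E[X] = C(140, 3)·p³ ≈ 447580 · 2.9154519e-06 ≈ 1.30490.
Here α = 1, so p = 2/n is exactly at the triangle threshold p ~ 1/n. Asymptotically E[X] → c³/6 = 2³/6 = 4/3 ≈ 1.33333, a bounded constant. In this regime the triangle count is asymptotically Poisson(c³/6).

E[X] ≈ 1.30490; in regime p = Θ(1/n^{1}) E[X] stays bounded (at the triangle threshold p ~ 1/n).


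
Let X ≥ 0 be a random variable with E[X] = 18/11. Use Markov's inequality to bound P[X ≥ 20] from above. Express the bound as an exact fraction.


μ = E[X] = 18/11, a = 20.
Markov: P[X ≥ 20] ≤ μ/a = (18/11)/20 = 9/110.
Numerically: ≈ 0.082.
(Since a = 20 > μ = 1.636, the bound 9/110 is < 1 and informative.)

P[X ≥ 20] ≤ 9/110 ≈ 0.082.


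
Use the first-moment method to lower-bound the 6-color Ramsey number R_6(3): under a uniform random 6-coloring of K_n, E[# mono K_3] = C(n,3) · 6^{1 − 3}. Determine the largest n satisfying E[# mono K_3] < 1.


We need C(n, 3) · 6^{1 − 3} < 1, i.e. C(n, 3) < 6^{3 − 1} = 36.
Check values of n near the boundary:
  n = 6: C(6, 3) = 20; 20 < 36? YES
  n = 7: C(7, 3) = 35; 35 < 36? YES
  n = 8: C(8, 3) = 56; 56 < 36? NO
  n = 9: C(9, 3) = 84; 84 < 36? NO
  n = 10: C(10, 3) = 120; 120 < 36? NO
The largest n with C(n, 3) < 36 is n = 7 (where E[X] = 35/36 ≈ 0.9722222). Hence R_6(3) > 7, i.e. R_6(3) ≥ 8.

Largest n = 7; hence R_6(3) > 7.


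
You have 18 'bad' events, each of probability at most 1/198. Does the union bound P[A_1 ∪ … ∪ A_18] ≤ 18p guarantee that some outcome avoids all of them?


Union bound: P[∪_{i=1}^{18} A_i] ≤ Σ_i P[A_i] ≤ 18·p = 18·(1/198) = 1/11.
Numerically: 1/11 ≈ 0.090909.
Is 1/11 < 1? YES.
Since P[∪ A_i] ≤ 1/11 < 1, the complement has P[∩ A_i^c] ≥ 1 − 1/11 = 10/11 > 0, so some outcome avoids every A_i.

18·p = 1/11 ≈ 0.090909; existence CERTIFIED by the union bound.


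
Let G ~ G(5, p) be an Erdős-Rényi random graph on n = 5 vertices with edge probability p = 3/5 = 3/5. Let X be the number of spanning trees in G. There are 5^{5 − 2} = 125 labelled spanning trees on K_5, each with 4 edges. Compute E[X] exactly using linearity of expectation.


K_5 has 5^{5 − 2} = 125 labelled spanning trees.
For each such spanning tree H, let X_H = 1 if all 4 edges of H are present in G. Then P[X_H = 1] = p^{4} = (3/5)^{4} = 81/625.
By linearity: E[X] = Σ_H E[X_H] = 125 · p^{4} = 125 · 81/625 = 81/5.
Numerically: E[X] ≈ 16.2.

E[X] = 125 · (3/5)^{4} = 81/5 ≈ 16.2.


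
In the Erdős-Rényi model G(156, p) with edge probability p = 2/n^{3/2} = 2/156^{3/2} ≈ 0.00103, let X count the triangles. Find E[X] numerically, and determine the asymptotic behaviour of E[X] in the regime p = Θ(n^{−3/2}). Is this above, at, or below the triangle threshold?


Number of potential triangles: C(156, 3) = 620620.
Each occurs with probability p³ ≈ (0.00103)³ ≈ 1.08151e-09.
By linearity: E[X] = C(156, 3)·p³ ≈ 620620 · 1.08151e-09 ≈ 0.001.
Since α = 3/2 > 1, p = c/n^{3/2} = o(1/n) is below the triangle threshold p ~ 1/n. Asymptotically E[X] ~ (c³/6)·n^{3(1−α)} = (2³/6)·n^{-1.5} → 0, so by Markov's inequality G has no triangles w.h.p.

E[X] ≈ 0.001; in regime p = Θ(1/n^{3/2}) E[X] tends to 0 (below the triangle threshold p ~ 1/n).


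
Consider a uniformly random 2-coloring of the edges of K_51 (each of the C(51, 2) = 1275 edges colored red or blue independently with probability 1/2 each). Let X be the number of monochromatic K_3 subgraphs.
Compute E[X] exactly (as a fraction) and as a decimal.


Let X = Σ_S X_S over the C(51, 3) = 20825 subsets S of size 3, where X_S = 1 if the K_3 on S is monochromatic.
For a fixed S, the K_3 on S has C(3, 2) = 3 edges. P[all 3 edges red] = (1/2)^3, and likewise for blue, so P[monochromatic] = 2·(1/2)^3 = 2^{1 − 3} = 1/4.
By linearity: E[X] = C(51, 3) · 2^{1 − 3} = 20825 · 1/4 = 20825/4.
Numerically: E[X] ≈ 5206.2500.

E[X] = C(51,3)·2^(1−C(3,2)) = 20825/4 ≈ 5206.2500.


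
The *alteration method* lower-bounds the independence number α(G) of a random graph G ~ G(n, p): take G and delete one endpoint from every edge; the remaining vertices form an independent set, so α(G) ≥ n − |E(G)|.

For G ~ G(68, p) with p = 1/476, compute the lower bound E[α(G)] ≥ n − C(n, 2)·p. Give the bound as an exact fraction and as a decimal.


E[|E(G)|] = C(68, 2)·p = 2278 · (1/476) = 67/14.
E[α(G)] ≥ n − E[|E(G)|] = 68 − 67/14 = 885/14.
Numerically: ≈ 63.21429.
(This is only a lower bound; the true E[α(G)] may be larger.)

E[α(G)] ≥ 885/14 ≈ 63.21429.


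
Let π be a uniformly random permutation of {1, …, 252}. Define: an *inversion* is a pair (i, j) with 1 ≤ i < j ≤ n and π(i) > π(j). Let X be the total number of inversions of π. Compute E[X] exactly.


Write X = Σ X_I over the C(252, 2) = 31626 pairs i < j, with X_I the indicator of one inversion.
There are 31626 indicators.
For each fixed pair i < j, the values π(i) and π(j) are two distinct elements of {1, …, 252} in uniformly random order; by symmetry P[π(i) > π(j)] = 1/2.
By linearity: E[X] = 31626 · (1/2) = C(252, 2) · (1/2) = 31626/2 = 15813 ≈ 15813.0000.

E[X] = 15813 = 15813.0000.


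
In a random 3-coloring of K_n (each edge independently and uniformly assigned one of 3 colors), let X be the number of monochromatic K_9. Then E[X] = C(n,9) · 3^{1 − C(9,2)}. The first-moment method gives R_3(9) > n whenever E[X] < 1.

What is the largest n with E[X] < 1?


We need C(n, 9) · 3^{1 − 36} < 1, i.e. C(n, 9) < 3^{36 − 1} = 50031545098999707.
Check values of n near the boundary:
  n = 300: C(300, 9) = 48052241692154700; 48052241692154700 < 50031545098999707? YES
  n = 301: C(301, 9) = 49533303936090975; 49533303936090975 < 50031545098999707? YES
  n = 302: C(302, 9) = 51054804739588650; 51054804739588650 < 50031545098999707? NO
  n = 303: C(303, 9) = 52617706925494425; 52617706925494425 < 50031545098999707? NO
The largest n with C(n, 9) < 50031545098999707 is n = 301 (where E[X] = 16511101312030325/16677181699666569 ≈ 0.990). Hence R_3(9) > 301, i.e. R_3(9) ≥ 302.

Largest n = 301; hence R_3(9) > 301.


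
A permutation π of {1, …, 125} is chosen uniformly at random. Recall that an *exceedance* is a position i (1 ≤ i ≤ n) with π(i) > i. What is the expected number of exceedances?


Write X = Σ_{i=1}^{125} X_i, where X_i = 1_{π(i) > i}.
For each fixed i, π(i) is uniform over {1, …, 125} (marginal of a uniform permutation), so P[π(i) > i] = (n − i)/n. Summing: Σ_{i=1}^{125} (n − i)/n = (0 + 1 + … + 124)/125 = 125(125 − 1)/(2·125) = (125 − 1)/2.
Hence E[X] = Σ_{i=1}^{125} (125 − i)/125 = 62 ≈ 62.000.

E[X] = 62 = 62.000.


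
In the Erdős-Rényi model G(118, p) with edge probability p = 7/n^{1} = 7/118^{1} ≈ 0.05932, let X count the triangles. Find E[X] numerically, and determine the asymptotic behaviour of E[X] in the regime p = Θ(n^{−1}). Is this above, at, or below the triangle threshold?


Number of potential triangles: C(118, 3) = 266916.
Each occurs with probability p³ ≈ (0.05932)³ ≈ 2.087604e-04.
By linearity: E[X] = C(118, 3)·p³ ≈ 266916 · 2.087604e-04 ≈ 55.7215.
Here α = 1, so p = 7/n is exactly at the triangle threshold p ~ 1/n. Asymptotically E[X] → c³/6 = 7³/6 = 343/6 ≈ 57.1667, a bounded constant. In this regime the triangle count is asymptotically Poisson(c³/6).

E[X] ≈ 55.7215; in regime p = Θ(1/n^{1}) E[X] stays bounded (at the triangle threshold p ~ 1/n).


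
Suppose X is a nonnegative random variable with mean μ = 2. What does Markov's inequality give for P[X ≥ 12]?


μ = E[X] = 2, a = 12.
Markov: P[X ≥ 12] ≤ μ/a = (2)/12 = 1/6.
Numerically: ≈ 0.166667.
(Since a = 12 > μ = 2.000000, the bound 1/6 is < 1 and informative.)

P[X ≥ 12] ≤ 1/6 ≈ 0.166667.


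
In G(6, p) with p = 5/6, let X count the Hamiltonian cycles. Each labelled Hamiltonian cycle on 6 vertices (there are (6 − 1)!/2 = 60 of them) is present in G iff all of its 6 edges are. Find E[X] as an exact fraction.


K_6 has (6 − 1)!/2 = 60 labelled Hamiltonian cycles.
For each such Hamiltonian cycle H, let X_H = 1 if all 6 edges of H are present in G. Then P[X_H = 1] = p^{6} = (5/6)^{6} = 15625/46656.
Summing the indicators: E[X] = Σ_H E[X_H] = 60 · p^{6} = 60 · 15625/46656 = 78125/3888.
Numerically: E[X] ≈ 20.094.

E[X] = 60 · (5/6)^{6} = 78125/3888 ≈ 20.094.


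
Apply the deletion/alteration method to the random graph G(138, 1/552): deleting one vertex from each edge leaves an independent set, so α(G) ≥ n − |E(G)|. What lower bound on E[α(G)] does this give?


E[|E(G)|] = C(138, 2)·p = 9453 · (1/552) = 137/8.
E[α(G)] ≥ n − E[|E(G)|] = 138 − 137/8 = 967/8.
Numerically: ≈ 120.87500.
(This is only a lower bound; the true E[α(G)] may be larger.)

E[α(G)] ≥ 967/8 ≈ 120.87500.


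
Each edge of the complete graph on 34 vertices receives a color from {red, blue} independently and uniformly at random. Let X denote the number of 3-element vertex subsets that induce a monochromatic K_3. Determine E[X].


Let X = Σ_S X_S over the C(34, 3) = 5984 subsets S of size 3, where X_S = 1 if the K_3 on S is monochromatic.
For a fixed S, the K_3 on S has C(3, 2) = 3 edges. P[all 3 edges red] = (1/2)^3, and likewise for blue, so P[monochromatic] = 2·(1/2)^3 = 2^{1 − 3} = 1/4.
Summing: E[X] = C(34, 3) · 2^{1 − 3} = 5984 · 1/4 = 1496.
Numerically: E[X] ≈ 1496.000.

E[X] = C(34,3)·2^(1−C(3,2)) = 1496 ≈ 1496.000.


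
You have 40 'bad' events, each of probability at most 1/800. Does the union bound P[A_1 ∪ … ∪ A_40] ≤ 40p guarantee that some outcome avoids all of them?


Union bound: P[∪_{i=1}^{40} A_i] ≤ Σ_i P[A_i] ≤ 40·p = 40·(1/800) = 1/20.
Numerically: 1/20 ≈ 0.050000.
Is 1/20 < 1? YES.
Since P[∪ A_i] ≤ 1/20 < 1, the complement has P[∩ A_i^c] ≥ 1 − 1/20 = 19/20 > 0, so some outcome avoids every A_i.

40·p = 1/20 ≈ 0.050000; existence CERTIFIED by the union bound.


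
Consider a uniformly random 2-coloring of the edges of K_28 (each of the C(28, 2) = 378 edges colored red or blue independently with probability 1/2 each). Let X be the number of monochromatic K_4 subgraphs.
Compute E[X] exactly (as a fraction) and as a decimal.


Let X = Σ_S X_S over the C(28, 4) = 20475 subsets S of size 4, where X_S = 1 if the K_4 on S is monochromatic.
For a fixed S, the K_4 on S has C(4, 2) = 6 edges. P[all 6 edges red] = (1/2)^6, and likewise for blue, so P[monochromatic] = 2·(1/2)^6 = 2^{1 − 6} = 1/32.
By linearity of expectation: E[X] = C(28, 4) · 2^{1 − 6} = 20475 · 1/32 = 20475/32.
Numerically: E[X] ≈ 639.844.

E[X] = C(28,4)·2^(1−C(4,2)) = 20475/32 ≈ 639.844.


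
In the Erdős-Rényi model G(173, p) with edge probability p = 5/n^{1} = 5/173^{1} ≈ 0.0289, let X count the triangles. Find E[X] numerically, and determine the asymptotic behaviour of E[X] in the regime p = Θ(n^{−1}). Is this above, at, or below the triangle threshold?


Number of potential triangles: C(173, 3) = 848046.
Each occurs with probability p³ ≈ (0.0289)³ ≈ 2.414191e-05.
By linearity: E[X] = C(173, 3)·p³ ≈ 848046 · 2.414191e-05 ≈ 20.4735.
Here α = 1, so p = 5/n is exactly at the triangle threshold p ~ 1/n. Asymptotically E[X] → c³/6 = 5³/6 = 125/6 ≈ 20.8333, a bounded constant. In this regime the triangle count is asymptotically Poisson(c³/6).

E[X] ≈ 20.4735; in regime p = Θ(1/n^{1}) E[X] stays bounded (at the triangle threshold p ~ 1/n).


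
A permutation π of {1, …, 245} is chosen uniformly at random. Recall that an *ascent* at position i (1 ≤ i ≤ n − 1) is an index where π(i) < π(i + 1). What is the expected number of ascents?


Write X = Σ X_I over i = 1, …, 244, with X_I the indicator of one ascent.
There are 244 indicators.
For each fixed i, the pair (π(i), π(i+1)) is a uniformly random ordered pair of distinct values from {1, …, 245}; by symmetry P[π(i) < π(i+1)] = 1/2.
By linearity: E[X] = 244 · (1/2) = (245 − 1) · (1/2) = 122 ≈ 122.000000.

E[X] = 122 = 122.000000.


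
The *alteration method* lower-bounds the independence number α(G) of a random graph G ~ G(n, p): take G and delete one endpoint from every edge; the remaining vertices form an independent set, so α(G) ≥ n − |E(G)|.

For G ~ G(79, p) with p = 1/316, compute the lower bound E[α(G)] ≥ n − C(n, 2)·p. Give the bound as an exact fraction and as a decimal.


E[|E(G)|] = C(79, 2)·p = 3081 · (1/316) = 39/4.
E[α(G)] ≥ n − E[|E(G)|] = 79 − 39/4 = 277/4.
Numerically: ≈ 69.2500.
(This is only a lower bound; the true E[α(G)] may be larger.)

E[α(G)] ≥ 277/4 ≈ 69.2500.


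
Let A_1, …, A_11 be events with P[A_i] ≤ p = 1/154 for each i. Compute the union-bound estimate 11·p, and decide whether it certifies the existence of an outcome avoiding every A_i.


Union bound: P[∪_{i=1}^{11} A_i] ≤ Σ_i P[A_i] ≤ 11·p = 11·(1/154) = 1/14.
Numerically: 1/14 ≈ 0.071.
Is 1/14 < 1? YES.
Since P[∪ A_i] ≤ 1/14 < 1, the complement has P[∩ A_i^c] ≥ 1 − 1/14 = 13/14 > 0, so some outcome avoids every A_i.

11·p = 1/14 ≈ 0.071; existence CERTIFIED by the union bound.


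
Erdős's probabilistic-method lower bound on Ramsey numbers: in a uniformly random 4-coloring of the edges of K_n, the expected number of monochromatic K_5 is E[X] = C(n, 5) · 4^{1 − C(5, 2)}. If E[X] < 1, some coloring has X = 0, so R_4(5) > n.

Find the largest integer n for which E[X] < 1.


We need C(n, 5) · 4^{1 − 10} < 1, i.e. C(n, 5) < 4^{10 − 1} = 262144.
Check values of n near the boundary:
  n = 32: C(32, 5) = 201376; 201376 < 262144? YES
  n = 33: C(33, 5) = 237336; 237336 < 262144? YES
  n = 34: C(34, 5) = 278256; 278256 < 262144? NO
The largest n with C(n, 5) < 262144 is n = 33 (where E[X] = 29667/32768 ≈ 0.9053650). Hence R_4(5) > 33, i.e. R_4(5) ≥ 34.

Largest n = 33; hence R_4(5) > 33.


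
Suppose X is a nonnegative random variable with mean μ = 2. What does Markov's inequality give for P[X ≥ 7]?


μ = E[X] = 2, a = 7.
Markov: P[X ≥ 7] ≤ μ/a = (2)/7 = 2/7.
Numerically: ≈ 0.2857.
(Since a = 7 > μ = 2.0000, the bound 2/7 is < 1 and informative.)

P[X ≥ 7] ≤ 2/7 ≈ 0.2857.


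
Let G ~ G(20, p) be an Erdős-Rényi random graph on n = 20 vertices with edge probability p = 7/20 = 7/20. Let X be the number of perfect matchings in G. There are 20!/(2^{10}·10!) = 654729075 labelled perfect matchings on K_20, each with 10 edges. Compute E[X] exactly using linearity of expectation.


K_20 has 20!/(2^{10}·10!) = 654729075 labelled perfect matchings.
For each such perfect matching H, let X_H = 1 if all 10 edges of H are present in G. Then P[X_H = 1] = p^{10} = (7/20)^{10} = 282475249/10240000000000.
By linearity of expectation: E[X] = Σ_H E[X_H] = 654729075 · p^{10} = 654729075 · 282475249/10240000000000 = 7397790339526587/409600000000.
Numerically: E[X] ≈ 1.81e+04.

E[X] = 654729075 · (7/20)^{10} = 7397790339526587/409600000000 ≈ 1.81e+04.


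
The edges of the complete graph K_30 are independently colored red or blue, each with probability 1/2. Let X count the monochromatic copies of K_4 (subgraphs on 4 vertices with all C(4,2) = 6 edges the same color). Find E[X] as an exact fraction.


Let X = Σ_S X_S over the C(30, 4) = 27405 subsets S of size 4, where X_S = 1 if the K_4 on S is monochromatic.
For a fixed S, the K_4 on S has C(4, 2) = 6 edges. P[all 6 edges red] = (1/2)^6, and likewise for blue, so P[monochromatic] = 2·(1/2)^6 = 2^{1 − 6} = 1/32.
Summing: E[X] = C(30, 4) · 2^{1 − 6} = 27405 · 1/32 = 27405/32.
Numerically: E[X] ≈ 856.4062.

E[X] = C(30,4)·2^(1−C(4,2)) = 27405/32 ≈ 856.4062.


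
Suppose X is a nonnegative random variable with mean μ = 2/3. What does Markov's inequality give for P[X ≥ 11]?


μ = E[X] = 2/3, a = 11.
Markov: P[X ≥ 11] ≤ μ/a = (2/3)/11 = 2/33.
Numerically: ≈ 0.06061.
(Since a = 11 > μ = 0.66667, the bound 2/33 is < 1 and informative.)

P[X ≥ 11] ≤ 2/33 ≈ 0.06061.


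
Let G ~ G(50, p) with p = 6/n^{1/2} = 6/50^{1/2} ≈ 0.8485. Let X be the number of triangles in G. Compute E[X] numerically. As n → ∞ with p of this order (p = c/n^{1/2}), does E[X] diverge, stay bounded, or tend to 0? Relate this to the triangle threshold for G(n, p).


Number of potential triangles: C(50, 3) = 19600.
Each occurs with probability p³ ≈ (0.8485)³ ≈ 6.109403e-01.
By linearity: E[X] = C(50, 3)·p³ ≈ 19600 · 6.109403e-01 ≈ 11974.4291.
Since α = 1/2 < 1, p = c/n^{1/2} ≫ 1/n is above the triangle threshold p ~ 1/n. Asymptotically E[X] ~ (c³/6)·n^{3(1−α)} = (6³/6)·n^{1.5} → ∞; triangles are abundant w.h.p.

E[X] ≈ 11974.4291; in regime p = Θ(1/n^{1/2}) E[X] diverges (above the triangle threshold p ~ 1/n).


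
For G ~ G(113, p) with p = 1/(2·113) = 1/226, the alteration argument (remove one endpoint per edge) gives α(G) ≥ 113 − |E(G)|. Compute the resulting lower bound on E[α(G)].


E[|E(G)|] = C(113, 2)·p = 6328 · (1/226) = 28.
E[α(G)] ≥ n − E[|E(G)|] = 113 − 28 = 85.
Numerically: ≈ 85.000.
(This is only a lower bound; the true E[α(G)] may be larger.)

E[α(G)] ≥ 85 ≈ 85.000.


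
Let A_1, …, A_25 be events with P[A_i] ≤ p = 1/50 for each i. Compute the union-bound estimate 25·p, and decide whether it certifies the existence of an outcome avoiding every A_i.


Union bound: P[∪_{i=1}^{25} A_i] ≤ Σ_i P[A_i] ≤ 25·p = 25·(1/50) = 1/2.
Numerically: 1/2 ≈ 0.500000.
Is 1/2 < 1? YES.
Since P[∪ A_i] ≤ 1/2 < 1, the complement has P[∩ A_i^c] ≥ 1 − 1/2 = 1/2 > 0, so some outcome avoids every A_i.

25·p = 1/2 ≈ 0.500000; existence CERTIFIED by the union bound.


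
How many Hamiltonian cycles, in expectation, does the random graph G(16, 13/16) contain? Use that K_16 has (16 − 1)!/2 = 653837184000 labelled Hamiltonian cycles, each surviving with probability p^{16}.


K_16 has (16 − 1)!/2 = 653837184000 labelled Hamiltonian cycles.
For each such Hamiltonian cycle H, let X_H = 1 if all 16 edges of H are present in G. Then P[X_H = 1] = p^{16} = (13/16)^{16} = 665416609183179841/18446744073709551616.
By linearity of expectation: E[X] = Σ_H E[X_H] = 653837184000 · p^{16} = 653837184000 · 665416609183179841/18446744073709551616 = 424877072202303561918952875/18014398509481984.
Numerically: E[X] ≈ 2.35854e+10.

E[X] = 653837184000 · (13/16)^{16} = 424877072202303561918952875/18014398509481984 ≈ 2.35854e+10.


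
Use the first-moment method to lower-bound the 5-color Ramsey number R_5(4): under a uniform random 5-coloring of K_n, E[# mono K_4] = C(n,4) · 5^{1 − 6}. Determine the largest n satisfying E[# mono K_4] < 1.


We need C(n, 4) · 5^{1 − 6} < 1, i.e. C(n, 4) < 5^{6 − 1} = 3125.
Check values of n near the boundary:
  n = 17: C(17, 4) = 2380; 2380 < 3125? YES
  n = 18: C(18, 4) = 3060; 3060 < 3125? YES
  n = 19: C(19, 4) = 3876; 3876 < 3125? NO
  n = 20: C(20, 4) = 4845; 4845 < 3125? NO
  n = 21: C(21, 4) = 5985; 5985 < 3125? NO
The largest n with C(n, 4) < 3125 is n = 18 (where E[X] = 612/625 ≈ 0.9792). Hence R_5(4) > 18, i.e. R_5(4) ≥ 19.

Largest n = 18; hence R_5(4) > 18.


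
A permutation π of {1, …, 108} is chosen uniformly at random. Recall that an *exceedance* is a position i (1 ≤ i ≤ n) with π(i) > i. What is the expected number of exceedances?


Write X = Σ_{i=1}^{108} X_i, where X_i = 1_{π(i) > i}.
For each fixed i, π(i) is uniform over {1, …, 108} (marginal of a uniform permutation), so P[π(i) > i] = (n − i)/n. Summing: Σ_{i=1}^{108} (n − i)/n = (0 + 1 + … + 107)/108 = 108(108 − 1)/(2·108) = (108 − 1)/2.
Hence E[X] = Σ_{i=1}^{108} (108 − i)/108 = 107/2 ≈ 53.50000.

E[X] = 107/2 = 53.50000.


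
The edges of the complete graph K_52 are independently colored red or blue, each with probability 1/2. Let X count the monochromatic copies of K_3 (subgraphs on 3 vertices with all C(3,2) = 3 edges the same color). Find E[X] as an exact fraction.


Let X = Σ_S X_S over the C(52, 3) = 22100 subsets S of size 3, where X_S = 1 if the K_3 on S is monochromatic.
For a fixed S, the K_3 on S has C(3, 2) = 3 edges. P[all 3 edges red] = (1/2)^3, and likewise for blue, so P[monochromatic] = 2·(1/2)^3 = 2^{1 − 3} = 1/4.
By linearity: E[X] = C(52, 3) · 2^{1 − 3} = 22100 · 1/4 = 5525.
Numerically: E[X] ≈ 5525.00000.

E[X] = C(52,3)·2^(1−C(3,2)) = 5525 ≈ 5525.00000.


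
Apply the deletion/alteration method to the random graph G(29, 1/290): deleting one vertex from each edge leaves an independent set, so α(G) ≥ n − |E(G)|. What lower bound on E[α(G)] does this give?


E[|E(G)|] = C(29, 2)·p = 406 · (1/290) = 7/5.
E[α(G)] ≥ n − E[|E(G)|] = 29 − 7/5 = 138/5.
Numerically: ≈ 27.600000.
(This is only a lower bound; the true E[α(G)] may be larger.)

E[α(G)] ≥ 138/5 ≈ 27.600000.


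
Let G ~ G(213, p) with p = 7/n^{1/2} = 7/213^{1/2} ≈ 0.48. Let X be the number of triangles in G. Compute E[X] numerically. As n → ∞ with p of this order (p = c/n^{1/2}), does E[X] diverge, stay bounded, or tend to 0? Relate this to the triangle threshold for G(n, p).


Number of potential triangles: C(213, 3) = 1587986.
Each occurs with probability p³ ≈ (0.48)³ ≈ 1.10338e-01.
By linearity: E[X] = C(213, 3)·p³ ≈ 1587986 · 1.10338e-01 ≈ 175215.041.
Since α = 1/2 < 1, p = c/n^{1/2} ≫ 1/n is above the triangle threshold p ~ 1/n. Asymptotically E[X] ~ (c³/6)·n^{3(1−α)} = (7³/6)·n^{1.5} → ∞; triangles are abundant w.h.p.

E[X] ≈ 175215.041; in regime p = Θ(1/n^{1/2}) E[X] diverges (above the triangle threshold p ~ 1/n).


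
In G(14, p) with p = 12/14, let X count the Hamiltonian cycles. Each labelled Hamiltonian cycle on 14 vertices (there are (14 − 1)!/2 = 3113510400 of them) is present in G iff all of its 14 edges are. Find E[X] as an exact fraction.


K_14 has (14 − 1)!/2 = 3113510400 labelled Hamiltonian cycles.
For each such Hamiltonian cycle H, let X_H = 1 if all 14 edges of H are present in G. Then P[X_H = 1] = p^{14} = (6/7)^{14} = 78364164096/678223072849.
By linearity: E[X] = Σ_H E[X_H] = 3113510400 · p^{14} = 3113510400 · 78364164096/678223072849 = 34855377128600371200/96889010407.
Numerically: E[X] ≈ 3.5975e+08.

E[X] = 3113510400 · (6/7)^{14} = 34855377128600371200/96889010407 ≈ 3.5975e+08.


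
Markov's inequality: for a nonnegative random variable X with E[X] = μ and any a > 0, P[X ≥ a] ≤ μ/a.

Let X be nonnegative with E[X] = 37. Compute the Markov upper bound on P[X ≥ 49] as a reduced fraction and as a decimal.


μ = E[X] = 37, a = 49.
Markov: P[X ≥ 49] ≤ μ/a = (37)/49 = 37/49.
Numerically: ≈ 0.755.
(Since a = 49 > μ = 37.000, the bound 37/49 is < 1 and informative.)

P[X ≥ 49] ≤ 37/49 ≈ 0.755.


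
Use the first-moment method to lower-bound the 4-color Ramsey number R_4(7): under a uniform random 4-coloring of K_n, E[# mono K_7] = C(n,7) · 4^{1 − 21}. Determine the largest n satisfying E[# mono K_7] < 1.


We need C(n, 7) · 4^{1 − 21} < 1, i.e. C(n, 7) < 4^{21 − 1} = 1099511627776.
Check values of n near the boundary:
  n = 176: C(176, 7) = 919790691600; 919790691600 < 1099511627776? YES
  n = 177: C(177, 7) = 957664425960; 957664425960 < 1099511627776? YES
  n = 178: C(178, 7) = 996867063280; 996867063280 < 1099511627776? YES
  n = 179: C(179, 7) = 1037437234460; 1037437234460 < 1099511627776? YES
  n = 180: C(180, 7) = 1079414463600; 1079414463600 < 1099511627776? YES
  n = 181: C(181, 7) = 1122839183400; 1122839183400 < 1099511627776? NO
  n = 182: C(182, 7) = 1167752750736; 1167752750736 < 1099511627776? NO
The largest n with C(n, 7) < 1099511627776 is n = 180 (where E[X] = 67463403975/68719476736 ≈ 0.9817). Hence R_4(7) > 180, i.e. R_4(7) ≥ 181.

Largest n = 180; hence R_4(7) > 180.


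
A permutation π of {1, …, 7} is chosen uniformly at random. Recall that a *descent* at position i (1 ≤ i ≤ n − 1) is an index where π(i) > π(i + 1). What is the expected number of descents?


Write X = Σ X_I over i = 1, …, 6, with X_I the indicator of one descent.
There are 6 indicators.
For each fixed i, the pair (π(i), π(i+1)) is a uniformly random ordered pair of distinct values from {1, …, 7}; by symmetry P[π(i) > π(i+1)] = 1/2.
By linearity: E[X] = 6 · (1/2) = (7 − 1) · (1/2) = 3 ≈ 3.00000.

E[X] = 3 = 3.00000.


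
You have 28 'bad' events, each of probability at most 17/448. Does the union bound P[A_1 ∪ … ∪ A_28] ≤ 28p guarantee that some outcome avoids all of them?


Union bound: P[∪_{i=1}^{28} A_i] ≤ Σ_i P[A_i] ≤ 28·p = 28·(17/448) = 17/16.
Numerically: 17/16 ≈ 1.062500.
Is 17/16 < 1? NO.
Since the bound 17/16 is ≥ 1, the union bound is uninformative here; it does NOT by itself certify existence.

28·p = 17/16 ≈ 1.062500; existence NOT certified by the union bound.


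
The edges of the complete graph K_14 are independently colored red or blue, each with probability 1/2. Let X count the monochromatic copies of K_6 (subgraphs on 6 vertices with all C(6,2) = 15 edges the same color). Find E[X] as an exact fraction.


Let X = Σ_S X_S over the C(14, 6) = 3003 subsets S of size 6, where X_S = 1 if the K_6 on S is monochromatic.
For a fixed S, the K_6 on S has C(6, 2) = 15 edges. P[all 15 edges red] = (1/2)^15, and likewise for blue, so P[monochromatic] = 2·(1/2)^15 = 2^{1 − 15} = 1/16384.
By linearity of expectation: E[X] = C(14, 6) · 2^{1 − 15} = 3003 · 1/16384 = 3003/16384.
Numerically: E[X] ≈ 0.183289.

E[X] = C(14,6)·2^(1−C(6,2)) = 3003/16384 ≈ 0.183289.


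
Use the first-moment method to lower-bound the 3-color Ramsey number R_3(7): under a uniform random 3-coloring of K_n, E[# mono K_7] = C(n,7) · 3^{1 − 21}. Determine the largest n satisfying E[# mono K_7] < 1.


We need C(n, 7) · 3^{1 − 21} < 1, i.e. C(n, 7) < 3^{21 − 1} = 3486784401.
Check values of n near the boundary:
  n = 78: C(78, 7) = 2641902120; 2641902120 < 3486784401? YES
  n = 79: C(79, 7) = 2898753715; 2898753715 < 3486784401? YES
  n = 80: C(80, 7) = 3176716400; 3176716400 < 3486784401? YES
  n = 81: C(81, 7) = 3477216600; 3477216600 < 3486784401? YES
  n = 82: C(82, 7) = 3801756816; 3801756816 < 3486784401? NO
  n = 83: C(83, 7) = 4151918628; 4151918628 < 3486784401? NO
  n = 84: C(84, 7) = 4529365776; 4529365776 < 3486784401? NO
The largest n with C(n, 7) < 3486784401 is n = 81 (where E[X] = 42928600/43046721 ≈ 0.997). Hence R_3(7) > 81, i.e. R_3(7) ≥ 82.

Largest n = 81; hence R_3(7) > 81.


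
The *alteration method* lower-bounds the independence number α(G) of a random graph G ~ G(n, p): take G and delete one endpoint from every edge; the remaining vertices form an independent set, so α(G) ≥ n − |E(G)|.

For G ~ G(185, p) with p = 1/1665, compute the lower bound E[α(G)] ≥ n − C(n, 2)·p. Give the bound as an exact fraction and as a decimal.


E[|E(G)|] = C(185, 2)·p = 17020 · (1/1665) = 92/9.
E[α(G)] ≥ n − E[|E(G)|] = 185 − 92/9 = 1573/9.
Numerically: ≈ 174.778.
(This is only a lower bound; the true E[α(G)] may be larger.)

E[α(G)] ≥ 1573/9 ≈ 174.778.
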